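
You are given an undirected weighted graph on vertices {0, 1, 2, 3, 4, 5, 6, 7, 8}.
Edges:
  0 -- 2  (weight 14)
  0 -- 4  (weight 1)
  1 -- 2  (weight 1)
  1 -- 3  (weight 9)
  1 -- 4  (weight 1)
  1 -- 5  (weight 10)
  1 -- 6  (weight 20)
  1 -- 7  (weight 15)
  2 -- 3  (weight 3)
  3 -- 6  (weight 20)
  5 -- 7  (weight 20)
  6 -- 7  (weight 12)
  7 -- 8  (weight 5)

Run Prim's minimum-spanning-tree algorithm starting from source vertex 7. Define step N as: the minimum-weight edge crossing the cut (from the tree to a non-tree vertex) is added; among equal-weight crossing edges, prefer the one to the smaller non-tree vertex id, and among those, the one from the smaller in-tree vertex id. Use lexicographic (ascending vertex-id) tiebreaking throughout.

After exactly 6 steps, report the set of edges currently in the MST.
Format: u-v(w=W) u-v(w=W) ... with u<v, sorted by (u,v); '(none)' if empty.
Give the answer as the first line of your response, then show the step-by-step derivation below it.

0-4(w=1) 1-2(w=1) 1-4(w=1) 1-7(w=15) 6-7(w=12) 7-8(w=5)

step 1: add edge 7-8 (w=5); MST = {7-8(w=5)}
step 2: add edge 6-7 (w=12); MST = {6-7(w=12) 7-8(w=5)}
step 3: add edge 1-7 (w=15); MST = {1-7(w=15) 6-7(w=12) 7-8(w=5)}
step 4: add edge 1-2 (w=1); MST = {1-2(w=1) 1-7(w=15) 6-7(w=12) 7-8(w=5)}
step 5: add edge 1-4 (w=1); MST = {1-2(w=1) 1-4(w=1) 1-7(w=15) 6-7(w=12) 7-8(w=5)}
step 6: add edge 0-4 (w=1); MST = {0-4(w=1) 1-2(w=1) 1-4(w=1) 1-7(w=15) 6-7(w=12) 7-8(w=5)}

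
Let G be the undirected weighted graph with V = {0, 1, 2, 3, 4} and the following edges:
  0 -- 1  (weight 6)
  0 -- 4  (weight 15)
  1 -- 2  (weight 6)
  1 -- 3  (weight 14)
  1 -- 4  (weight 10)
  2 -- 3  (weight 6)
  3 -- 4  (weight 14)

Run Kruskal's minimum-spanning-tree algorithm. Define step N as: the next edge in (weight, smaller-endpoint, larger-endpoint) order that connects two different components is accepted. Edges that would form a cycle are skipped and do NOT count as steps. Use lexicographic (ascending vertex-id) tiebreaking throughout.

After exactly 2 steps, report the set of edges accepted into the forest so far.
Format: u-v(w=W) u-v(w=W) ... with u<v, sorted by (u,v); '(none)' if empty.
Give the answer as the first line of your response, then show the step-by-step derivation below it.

0-1(w=6) 1-2(w=6)

step 1: add edge 0-1 (w=6); MST = {0-1(w=6)}
step 2: add edge 1-2 (w=6); MST = {0-1(w=6) 1-2(w=6)}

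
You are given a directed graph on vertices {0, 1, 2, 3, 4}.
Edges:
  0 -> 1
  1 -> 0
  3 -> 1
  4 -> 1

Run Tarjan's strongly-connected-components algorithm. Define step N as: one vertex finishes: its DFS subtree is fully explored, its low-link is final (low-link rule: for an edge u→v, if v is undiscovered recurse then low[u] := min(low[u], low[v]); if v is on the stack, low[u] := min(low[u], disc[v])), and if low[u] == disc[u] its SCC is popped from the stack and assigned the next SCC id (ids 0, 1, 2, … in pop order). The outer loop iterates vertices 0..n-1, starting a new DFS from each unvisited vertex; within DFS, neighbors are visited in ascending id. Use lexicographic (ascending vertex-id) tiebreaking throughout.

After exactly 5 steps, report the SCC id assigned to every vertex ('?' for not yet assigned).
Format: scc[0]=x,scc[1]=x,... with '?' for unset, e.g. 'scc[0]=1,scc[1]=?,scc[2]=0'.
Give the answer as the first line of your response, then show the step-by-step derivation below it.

scc[0]=0,scc[1]=0,scc[2]=1,scc[3]=2,scc[4]=3

step 1: low=(low[0]=0,low[1]=0,low[2]=?,low[3]=?,low[4]=?); scc=(scc[0]=?,scc[1]=?,scc[2]=?,scc[3]=?,scc[4]=?)
step 2: low=(low[0]=0,low[1]=0,low[2]=?,low[3]=?,low[4]=?); scc=(scc[0]=0,scc[1]=0,scc[2]=?,scc[3]=?,scc[4]=?)
step 3: low=(low[0]=0,low[1]=0,low[2]=2,low[3]=?,low[4]=?); scc=(scc[0]=0,scc[1]=0,scc[2]=1,scc[3]=?,scc[4]=?)
step 4: low=(low[0]=0,low[1]=0,low[2]=2,low[3]=3,low[4]=?); scc=(scc[0]=0,scc[1]=0,scc[2]=1,scc[3]=2,scc[4]=?)
step 5: low=(low[0]=0,low[1]=0,low[2]=2,low[3]=3,low[4]=4); scc=(scc[0]=0,scc[1]=0,scc[2]=1,scc[3]=2,scc[4]=3)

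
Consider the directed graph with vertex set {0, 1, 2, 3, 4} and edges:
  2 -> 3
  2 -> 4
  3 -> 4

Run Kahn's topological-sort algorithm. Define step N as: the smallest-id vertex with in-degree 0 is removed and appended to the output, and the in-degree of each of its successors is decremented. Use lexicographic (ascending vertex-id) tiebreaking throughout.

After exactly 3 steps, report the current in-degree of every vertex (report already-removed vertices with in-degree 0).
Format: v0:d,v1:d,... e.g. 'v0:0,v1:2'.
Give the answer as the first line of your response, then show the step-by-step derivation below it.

v0:0,v1:0,v2:0,v3:0,v4:1

step 1: output 0; order=[0]; indeg=(0,0,0,1,2)
step 2: output 1; order=[0,1]; indeg=(0,0,0,1,2)
step 3: output 2; order=[0,1,2]; indeg=(0,0,0,0,1)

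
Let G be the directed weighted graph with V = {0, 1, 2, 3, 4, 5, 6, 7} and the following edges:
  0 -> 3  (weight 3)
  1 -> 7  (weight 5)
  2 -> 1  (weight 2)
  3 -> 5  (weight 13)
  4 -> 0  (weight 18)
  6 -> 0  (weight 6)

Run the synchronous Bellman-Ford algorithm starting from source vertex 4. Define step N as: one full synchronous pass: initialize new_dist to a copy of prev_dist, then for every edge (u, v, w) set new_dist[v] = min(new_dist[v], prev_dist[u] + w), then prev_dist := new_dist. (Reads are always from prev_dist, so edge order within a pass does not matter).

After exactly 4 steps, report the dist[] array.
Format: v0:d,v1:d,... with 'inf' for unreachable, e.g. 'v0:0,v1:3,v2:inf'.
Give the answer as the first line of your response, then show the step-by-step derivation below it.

v0:18,v1:inf,v2:inf,v3:21,v4:0,v5:34,v6:inf,v7:inf

step 1: dist = v0:18,v1:inf,v2:inf,v3:inf,v4:0,v5:inf,v6:inf,v7:inf
step 2: dist = v0:18,v1:inf,v2:inf,v3:21,v4:0,v5:inf,v6:inf,v7:inf
step 3: dist = v0:18,v1:inf,v2:inf,v3:21,v4:0,v5:34,v6:inf,v7:inf
step 4: dist = v0:18,v1:inf,v2:inf,v3:21,v4:0,v5:34,v6:inf,v7:inf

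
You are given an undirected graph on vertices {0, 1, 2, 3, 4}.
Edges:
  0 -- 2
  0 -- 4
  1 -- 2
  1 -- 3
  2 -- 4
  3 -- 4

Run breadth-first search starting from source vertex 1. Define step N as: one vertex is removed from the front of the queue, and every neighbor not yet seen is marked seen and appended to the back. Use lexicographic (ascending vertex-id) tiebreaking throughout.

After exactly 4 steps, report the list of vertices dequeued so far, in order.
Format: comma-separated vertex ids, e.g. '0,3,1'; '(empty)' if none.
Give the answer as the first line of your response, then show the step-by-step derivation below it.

1,2,3,0

step 1: dequeue 1; queue=[2,3]; order=1
step 2: dequeue 2; queue=[3,0,4]; order=1,2
step 3: dequeue 3; queue=[0,4]; order=1,2,3
step 4: dequeue 0; queue=[4]; order=1,2,3,0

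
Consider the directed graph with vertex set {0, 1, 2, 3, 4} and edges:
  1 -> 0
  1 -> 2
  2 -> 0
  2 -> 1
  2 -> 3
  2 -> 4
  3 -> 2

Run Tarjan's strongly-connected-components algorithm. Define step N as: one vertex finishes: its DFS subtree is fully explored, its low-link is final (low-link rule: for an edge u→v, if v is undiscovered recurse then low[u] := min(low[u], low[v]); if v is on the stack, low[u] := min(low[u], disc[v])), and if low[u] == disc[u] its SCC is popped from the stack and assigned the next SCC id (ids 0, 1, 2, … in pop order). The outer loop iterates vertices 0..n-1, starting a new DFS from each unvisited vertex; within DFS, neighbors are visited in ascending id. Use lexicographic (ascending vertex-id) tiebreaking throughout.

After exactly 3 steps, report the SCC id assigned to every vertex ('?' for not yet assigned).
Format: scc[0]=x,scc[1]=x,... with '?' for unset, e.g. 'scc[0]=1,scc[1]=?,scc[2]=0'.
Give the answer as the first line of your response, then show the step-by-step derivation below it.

scc[0]=0,scc[1]=?,scc[2]=?,scc[3]=?,scc[4]=1

step 1: low=(low[0]=0,low[1]=?,low[2]=?,low[3]=?,low[4]=?); scc=(scc[0]=0,scc[1]=?,scc[2]=?,scc[3]=?,scc[4]=?)
step 2: low=(low[0]=0,low[1]=1,low[2]=1,low[3]=2,low[4]=?); scc=(scc[0]=0,scc[1]=?,scc[2]=?,scc[3]=?,scc[4]=?)
step 3: low=(low[0]=0,low[1]=1,low[2]=1,low[3]=2,low[4]=4); scc=(scc[0]=0,scc[1]=?,scc[2]=?,scc[3]=?,scc[4]=1)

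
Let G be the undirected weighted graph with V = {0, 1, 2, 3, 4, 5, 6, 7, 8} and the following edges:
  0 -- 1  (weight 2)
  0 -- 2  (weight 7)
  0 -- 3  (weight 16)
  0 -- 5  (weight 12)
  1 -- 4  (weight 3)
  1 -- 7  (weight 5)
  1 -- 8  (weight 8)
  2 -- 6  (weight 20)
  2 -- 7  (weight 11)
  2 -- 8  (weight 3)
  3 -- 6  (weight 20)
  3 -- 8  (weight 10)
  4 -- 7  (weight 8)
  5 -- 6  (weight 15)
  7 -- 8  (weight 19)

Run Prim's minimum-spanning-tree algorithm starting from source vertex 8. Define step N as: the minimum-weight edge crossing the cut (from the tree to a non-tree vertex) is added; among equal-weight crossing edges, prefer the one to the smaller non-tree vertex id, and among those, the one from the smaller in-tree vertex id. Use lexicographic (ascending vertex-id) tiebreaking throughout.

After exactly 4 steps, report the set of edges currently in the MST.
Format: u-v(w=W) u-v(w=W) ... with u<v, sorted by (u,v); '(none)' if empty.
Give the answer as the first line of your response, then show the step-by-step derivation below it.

0-1(w=2) 0-2(w=7) 1-4(w=3) 2-8(w=3)

step 1: add edge 2-8 (w=3); MST = {2-8(w=3)}
step 2: add edge 0-2 (w=7); MST = {0-2(w=7) 2-8(w=3)}
step 3: add edge 0-1 (w=2); MST = {0-1(w=2) 0-2(w=7) 2-8(w=3)}
step 4: add edge 1-4 (w=3); MST = {0-1(w=2) 0-2(w=7) 1-4(w=3) 2-8(w=3)}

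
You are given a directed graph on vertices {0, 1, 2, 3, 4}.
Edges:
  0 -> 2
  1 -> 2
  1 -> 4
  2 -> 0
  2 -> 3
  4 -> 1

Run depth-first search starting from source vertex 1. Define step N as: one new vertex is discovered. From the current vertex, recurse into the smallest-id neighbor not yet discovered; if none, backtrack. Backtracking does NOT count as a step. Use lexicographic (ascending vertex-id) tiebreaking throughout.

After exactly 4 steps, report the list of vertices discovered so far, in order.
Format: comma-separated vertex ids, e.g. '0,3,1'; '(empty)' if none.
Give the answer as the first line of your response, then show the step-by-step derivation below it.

1,2,0,3

step 1: discover 1; path=1; order=1
step 2: discover 2; path=1>2; order=1,2
step 3: discover 0; path=1>2>0; order=1,2,0
step 4: discover 3; path=1>2>3; order=1,2,0,3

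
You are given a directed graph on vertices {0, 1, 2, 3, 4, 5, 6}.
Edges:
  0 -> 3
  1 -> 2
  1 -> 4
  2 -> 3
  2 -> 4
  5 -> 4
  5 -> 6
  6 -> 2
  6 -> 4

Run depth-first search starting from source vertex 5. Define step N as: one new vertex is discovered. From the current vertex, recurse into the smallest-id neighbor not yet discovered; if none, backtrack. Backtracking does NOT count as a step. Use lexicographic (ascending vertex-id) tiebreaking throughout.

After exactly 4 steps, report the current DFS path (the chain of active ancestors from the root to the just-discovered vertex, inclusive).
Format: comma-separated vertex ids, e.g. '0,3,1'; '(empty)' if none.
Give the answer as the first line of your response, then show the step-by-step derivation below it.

5,6,2

step 1: discover 5; path=5; order=5
step 2: discover 4; path=5>4; order=5,4
step 3: discover 6; path=5>6; order=5,4,6
step 4: discover 2; path=5>6>2; order=5,4,6,2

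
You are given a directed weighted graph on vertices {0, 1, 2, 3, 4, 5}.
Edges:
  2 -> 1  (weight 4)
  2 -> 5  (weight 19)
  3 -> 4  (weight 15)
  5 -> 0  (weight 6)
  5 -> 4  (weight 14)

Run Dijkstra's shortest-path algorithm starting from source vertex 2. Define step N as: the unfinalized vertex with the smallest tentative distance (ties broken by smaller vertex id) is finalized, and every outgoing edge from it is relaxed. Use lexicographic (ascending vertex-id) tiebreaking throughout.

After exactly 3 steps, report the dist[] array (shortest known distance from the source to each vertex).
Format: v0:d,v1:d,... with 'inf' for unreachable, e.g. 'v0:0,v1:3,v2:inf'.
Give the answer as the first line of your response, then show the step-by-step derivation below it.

v0:25,v1:4,v2:0,v3:inf,v4:33,v5:19

step 1: dist = v0:inf,v1:4,v2:0,v3:inf,v4:inf,v5:19
step 2: dist = v0:inf,v1:4,v2:0,v3:inf,v4:inf,v5:19
step 3: dist = v0:25,v1:4,v2:0,v3:inf,v4:33,v5:19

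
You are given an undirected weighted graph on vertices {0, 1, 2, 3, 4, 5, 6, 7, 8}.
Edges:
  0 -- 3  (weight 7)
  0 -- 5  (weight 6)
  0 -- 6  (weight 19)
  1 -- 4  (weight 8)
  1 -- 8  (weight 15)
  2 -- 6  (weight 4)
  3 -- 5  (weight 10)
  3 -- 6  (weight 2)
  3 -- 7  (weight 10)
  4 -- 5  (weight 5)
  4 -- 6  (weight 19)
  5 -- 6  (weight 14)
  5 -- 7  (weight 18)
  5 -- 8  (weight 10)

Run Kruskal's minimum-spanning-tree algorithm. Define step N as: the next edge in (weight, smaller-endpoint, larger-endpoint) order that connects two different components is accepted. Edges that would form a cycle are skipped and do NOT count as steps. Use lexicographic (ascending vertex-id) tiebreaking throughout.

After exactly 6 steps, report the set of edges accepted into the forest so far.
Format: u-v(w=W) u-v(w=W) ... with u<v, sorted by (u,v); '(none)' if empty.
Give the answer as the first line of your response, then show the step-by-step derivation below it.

0-3(w=7) 0-5(w=6) 1-4(w=8) 2-6(w=4) 3-6(w=2) 4-5(w=5)

step 1: add edge 3-6 (w=2); MST = {3-6(w=2)}
step 2: add edge 2-6 (w=4); MST = {2-6(w=4) 3-6(w=2)}
step 3: add edge 4-5 (w=5); MST = {2-6(w=4) 3-6(w=2) 4-5(w=5)}
step 4: add edge 0-5 (w=6); MST = {0-5(w=6) 2-6(w=4) 3-6(w=2) 4-5(w=5)}
step 5: add edge 0-3 (w=7); MST = {0-3(w=7) 0-5(w=6) 2-6(w=4) 3-6(w=2) 4-5(w=5)}
step 6: add edge 1-4 (w=8); MST = {0-3(w=7) 0-5(w=6) 1-4(w=8) 2-6(w=4) 3-6(w=2) 4-5(w=5)}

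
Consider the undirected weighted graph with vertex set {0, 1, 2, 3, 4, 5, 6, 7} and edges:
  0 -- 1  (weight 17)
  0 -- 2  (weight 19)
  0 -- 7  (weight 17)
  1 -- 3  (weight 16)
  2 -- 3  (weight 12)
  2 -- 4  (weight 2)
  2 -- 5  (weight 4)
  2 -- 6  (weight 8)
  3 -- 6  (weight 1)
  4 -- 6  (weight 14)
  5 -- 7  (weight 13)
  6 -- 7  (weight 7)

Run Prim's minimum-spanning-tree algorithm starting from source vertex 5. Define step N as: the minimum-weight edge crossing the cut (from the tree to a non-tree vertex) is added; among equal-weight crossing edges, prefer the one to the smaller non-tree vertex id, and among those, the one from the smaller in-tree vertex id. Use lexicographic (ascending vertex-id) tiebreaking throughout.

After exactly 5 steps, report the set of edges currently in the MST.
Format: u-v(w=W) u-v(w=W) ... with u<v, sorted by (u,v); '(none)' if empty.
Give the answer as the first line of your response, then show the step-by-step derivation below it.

2-4(w=2) 2-5(w=4) 2-6(w=8) 3-6(w=1) 6-7(w=7)

step 1: add edge 2-5 (w=4); MST = {2-5(w=4)}
step 2: add edge 2-4 (w=2); MST = {2-4(w=2) 2-5(w=4)}
step 3: add edge 2-6 (w=8); MST = {2-4(w=2) 2-5(w=4) 2-6(w=8)}
step 4: add edge 3-6 (w=1); MST = {2-4(w=2) 2-5(w=4) 2-6(w=8) 3-6(w=1)}
step 5: add edge 6-7 (w=7); MST = {2-4(w=2) 2-5(w=4) 2-6(w=8) 3-6(w=1) 6-7(w=7)}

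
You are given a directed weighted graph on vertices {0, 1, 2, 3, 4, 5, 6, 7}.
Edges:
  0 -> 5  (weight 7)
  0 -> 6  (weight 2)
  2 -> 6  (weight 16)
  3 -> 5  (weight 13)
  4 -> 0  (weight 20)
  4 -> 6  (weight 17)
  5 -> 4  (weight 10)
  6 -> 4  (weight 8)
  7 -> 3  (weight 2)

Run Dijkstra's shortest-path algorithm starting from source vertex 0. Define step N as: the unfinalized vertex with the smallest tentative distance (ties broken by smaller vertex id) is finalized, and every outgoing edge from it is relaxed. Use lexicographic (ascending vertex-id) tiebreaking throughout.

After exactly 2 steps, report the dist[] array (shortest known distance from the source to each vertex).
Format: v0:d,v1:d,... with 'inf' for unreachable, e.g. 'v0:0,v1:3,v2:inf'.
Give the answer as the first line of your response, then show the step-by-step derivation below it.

v0:0,v1:inf,v2:inf,v3:inf,v4:10,v5:7,v6:2,v7:inf

step 1: dist = v0:0,v1:inf,v2:inf,v3:inf,v4:inf,v5:7,v6:2,v7:inf
step 2: dist = v0:0,v1:inf,v2:inf,v3:inf,v4:10,v5:7,v6:2,v7:inf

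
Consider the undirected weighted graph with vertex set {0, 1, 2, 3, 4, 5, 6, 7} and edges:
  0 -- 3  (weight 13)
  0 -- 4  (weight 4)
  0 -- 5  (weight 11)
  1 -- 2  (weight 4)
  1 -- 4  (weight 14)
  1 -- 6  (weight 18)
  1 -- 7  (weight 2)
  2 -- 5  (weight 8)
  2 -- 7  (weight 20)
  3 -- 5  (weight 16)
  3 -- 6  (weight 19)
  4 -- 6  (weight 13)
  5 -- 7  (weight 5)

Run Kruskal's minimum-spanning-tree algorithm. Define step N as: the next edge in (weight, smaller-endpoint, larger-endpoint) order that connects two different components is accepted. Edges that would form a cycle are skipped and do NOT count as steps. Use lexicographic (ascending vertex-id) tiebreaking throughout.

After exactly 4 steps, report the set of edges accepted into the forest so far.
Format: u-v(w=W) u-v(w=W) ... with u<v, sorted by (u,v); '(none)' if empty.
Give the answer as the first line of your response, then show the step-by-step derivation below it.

0-4(w=4) 1-2(w=4) 1-7(w=2) 5-7(w=5)

step 1: add edge 1-7 (w=2); MST = {1-7(w=2)}
step 2: add edge 0-4 (w=4); MST = {0-4(w=4) 1-7(w=2)}
step 3: add edge 1-2 (w=4); MST = {0-4(w=4) 1-2(w=4) 1-7(w=2)}
step 4: add edge 5-7 (w=5); MST = {0-4(w=4) 1-2(w=4) 1-7(w=2) 5-7(w=5)}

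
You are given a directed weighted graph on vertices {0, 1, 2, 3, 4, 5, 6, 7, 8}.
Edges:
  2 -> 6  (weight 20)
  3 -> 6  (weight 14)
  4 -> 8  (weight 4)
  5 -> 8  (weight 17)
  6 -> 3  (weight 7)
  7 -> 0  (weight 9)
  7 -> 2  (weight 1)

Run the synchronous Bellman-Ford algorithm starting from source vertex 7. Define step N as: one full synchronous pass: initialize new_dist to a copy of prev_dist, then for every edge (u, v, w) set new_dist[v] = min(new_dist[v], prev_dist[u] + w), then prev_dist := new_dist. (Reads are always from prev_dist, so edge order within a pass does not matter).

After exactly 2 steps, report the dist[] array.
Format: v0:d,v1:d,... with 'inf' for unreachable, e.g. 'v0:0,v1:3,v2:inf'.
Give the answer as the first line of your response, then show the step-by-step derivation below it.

v0:9,v1:inf,v2:1,v3:inf,v4:inf,v5:inf,v6:21,v7:0,v8:inf

step 1: dist = v0:9,v1:inf,v2:1,v3:inf,v4:inf,v5:inf,v6:inf,v7:0,v8:inf
step 2: dist = v0:9,v1:inf,v2:1,v3:inf,v4:inf,v5:inf,v6:21,v7:0,v8:inf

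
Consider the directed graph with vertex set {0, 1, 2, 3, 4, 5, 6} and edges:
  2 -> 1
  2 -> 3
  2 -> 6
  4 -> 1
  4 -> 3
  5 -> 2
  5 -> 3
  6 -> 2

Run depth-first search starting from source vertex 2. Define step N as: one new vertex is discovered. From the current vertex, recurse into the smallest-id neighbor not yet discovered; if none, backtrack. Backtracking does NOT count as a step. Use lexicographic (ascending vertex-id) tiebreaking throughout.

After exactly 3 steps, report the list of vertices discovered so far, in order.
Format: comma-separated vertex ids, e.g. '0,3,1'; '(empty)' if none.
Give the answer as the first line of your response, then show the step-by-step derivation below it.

2,1,3

step 1: discover 2; path=2; order=2
step 2: discover 1; path=2>1; order=2,1
step 3: discover 3; path=2>3; order=2,1,3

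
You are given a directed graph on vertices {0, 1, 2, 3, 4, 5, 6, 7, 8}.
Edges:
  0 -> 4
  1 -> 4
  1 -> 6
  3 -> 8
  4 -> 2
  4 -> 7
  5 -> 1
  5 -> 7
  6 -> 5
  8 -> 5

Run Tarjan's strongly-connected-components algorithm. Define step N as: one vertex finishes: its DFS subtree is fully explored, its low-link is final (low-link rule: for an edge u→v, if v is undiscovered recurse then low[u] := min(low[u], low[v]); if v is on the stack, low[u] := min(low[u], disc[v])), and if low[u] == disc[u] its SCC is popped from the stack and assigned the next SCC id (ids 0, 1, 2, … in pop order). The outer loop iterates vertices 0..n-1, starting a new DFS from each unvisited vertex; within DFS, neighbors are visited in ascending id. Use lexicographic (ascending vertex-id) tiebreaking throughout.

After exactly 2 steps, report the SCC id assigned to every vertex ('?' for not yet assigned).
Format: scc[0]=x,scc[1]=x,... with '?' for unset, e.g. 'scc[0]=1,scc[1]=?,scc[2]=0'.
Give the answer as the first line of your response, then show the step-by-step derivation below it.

scc[0]=?,scc[1]=?,scc[2]=0,scc[3]=?,scc[4]=?,scc[5]=?,scc[6]=?,scc[7]=1,scc[8]=?

step 1: low=(low[0]=0,low[1]=?,low[2]=2,low[3]=?,low[4]=1,low[5]=?,low[6]=?,low[7]=?,low[8]=?); scc=(scc[0]=?,scc[1]=?,scc[2]=0,scc[3]=?,scc[4]=?,scc[5]=?,scc[6]=?,scc[7]=?,scc[8]=?)
step 2: low=(low[0]=0,low[1]=?,low[2]=2,low[3]=?,low[4]=1,low[5]=?,low[6]=?,low[7]=3,low[8]=?); scc=(scc[0]=?,scc[1]=?,scc[2]=0,scc[3]=?,scc[4]=?,scc[5]=?,scc[6]=?,scc[7]=1,scc[8]=?)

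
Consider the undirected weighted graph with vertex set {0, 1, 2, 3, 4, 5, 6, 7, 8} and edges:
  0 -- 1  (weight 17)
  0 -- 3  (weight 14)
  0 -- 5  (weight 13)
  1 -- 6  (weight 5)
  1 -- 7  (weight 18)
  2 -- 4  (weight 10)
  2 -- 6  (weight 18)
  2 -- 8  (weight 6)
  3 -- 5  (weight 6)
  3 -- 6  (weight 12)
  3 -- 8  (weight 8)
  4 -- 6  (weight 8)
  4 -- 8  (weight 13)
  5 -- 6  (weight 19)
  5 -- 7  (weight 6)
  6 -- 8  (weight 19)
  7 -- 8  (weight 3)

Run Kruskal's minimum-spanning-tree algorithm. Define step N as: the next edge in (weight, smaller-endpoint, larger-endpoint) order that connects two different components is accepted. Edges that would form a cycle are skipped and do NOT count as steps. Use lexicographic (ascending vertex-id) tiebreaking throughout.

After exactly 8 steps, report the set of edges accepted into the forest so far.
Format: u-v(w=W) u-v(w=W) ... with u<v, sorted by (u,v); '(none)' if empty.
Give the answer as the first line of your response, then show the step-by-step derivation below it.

0-5(w=13) 1-6(w=5) 2-4(w=10) 2-8(w=6) 3-5(w=6) 4-6(w=8) 5-7(w=6) 7-8(w=3)

step 1: add edge 7-8 (w=3); MST = {7-8(w=3)}
step 2: add edge 1-6 (w=5); MST = {1-6(w=5) 7-8(w=3)}
step 3: add edge 2-8 (w=6); MST = {1-6(w=5) 2-8(w=6) 7-8(w=3)}
step 4: add edge 3-5 (w=6); MST = {1-6(w=5) 2-8(w=6) 3-5(w=6) 7-8(w=3)}
step 5: add edge 5-7 (w=6); MST = {1-6(w=5) 2-8(w=6) 3-5(w=6) 5-7(w=6) 7-8(w=3)}
step 6: add edge 4-6 (w=8); MST = {1-6(w=5) 2-8(w=6) 3-5(w=6) 4-6(w=8) 5-7(w=6) 7-8(w=3)}
step 7: add edge 2-4 (w=10); MST = {1-6(w=5) 2-4(w=10) 2-8(w=6) 3-5(w=6) 4-6(w=8) 5-7(w=6) 7-8(w=3)}
step 8: add edge 0-5 (w=13); MST = {0-5(w=13) 1-6(w=5) 2-4(w=10) 2-8(w=6) 3-5(w=6) 4-6(w=8) 5-7(w=6) 7-8(w=3)}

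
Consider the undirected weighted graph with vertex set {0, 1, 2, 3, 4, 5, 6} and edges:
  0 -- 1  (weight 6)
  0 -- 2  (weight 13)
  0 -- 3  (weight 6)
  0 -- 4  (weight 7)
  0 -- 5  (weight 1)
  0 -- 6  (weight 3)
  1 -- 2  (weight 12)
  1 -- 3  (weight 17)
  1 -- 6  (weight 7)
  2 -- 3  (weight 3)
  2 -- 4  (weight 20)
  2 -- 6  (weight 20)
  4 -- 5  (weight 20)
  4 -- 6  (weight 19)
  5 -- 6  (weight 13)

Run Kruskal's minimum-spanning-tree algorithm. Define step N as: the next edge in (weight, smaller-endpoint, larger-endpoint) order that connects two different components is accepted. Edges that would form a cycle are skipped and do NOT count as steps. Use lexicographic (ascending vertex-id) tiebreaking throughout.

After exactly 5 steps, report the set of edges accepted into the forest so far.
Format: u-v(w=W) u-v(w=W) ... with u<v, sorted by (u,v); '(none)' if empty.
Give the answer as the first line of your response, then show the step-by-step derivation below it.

0-1(w=6) 0-3(w=6) 0-5(w=1) 0-6(w=3) 2-3(w=3)

step 1: add edge 0-5 (w=1); MST = {0-5(w=1)}
step 2: add edge 0-6 (w=3); MST = {0-5(w=1) 0-6(w=3)}
step 3: add edge 2-3 (w=3); MST = {0-5(w=1) 0-6(w=3) 2-3(w=3)}
step 4: add edge 0-1 (w=6); MST = {0-1(w=6) 0-5(w=1) 0-6(w=3) 2-3(w=3)}
step 5: add edge 0-3 (w=6); MST = {0-1(w=6) 0-3(w=6) 0-5(w=1) 0-6(w=3) 2-3(w=3)}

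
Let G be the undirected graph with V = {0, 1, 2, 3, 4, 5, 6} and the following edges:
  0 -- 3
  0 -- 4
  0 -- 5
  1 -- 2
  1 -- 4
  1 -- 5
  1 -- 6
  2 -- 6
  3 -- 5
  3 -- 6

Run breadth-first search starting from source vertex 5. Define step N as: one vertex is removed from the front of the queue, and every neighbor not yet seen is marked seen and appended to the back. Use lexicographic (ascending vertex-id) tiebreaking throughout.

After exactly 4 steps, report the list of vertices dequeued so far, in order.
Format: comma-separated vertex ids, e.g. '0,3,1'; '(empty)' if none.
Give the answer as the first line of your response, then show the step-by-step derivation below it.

5,0,1,3

step 1: dequeue 5; queue=[0,1,3]; order=5
step 2: dequeue 0; queue=[1,3,4]; order=5,0
step 3: dequeue 1; queue=[3,4,2,6]; order=5,0,1
step 4: dequeue 3; queue=[4,2,6]; order=5,0,1,3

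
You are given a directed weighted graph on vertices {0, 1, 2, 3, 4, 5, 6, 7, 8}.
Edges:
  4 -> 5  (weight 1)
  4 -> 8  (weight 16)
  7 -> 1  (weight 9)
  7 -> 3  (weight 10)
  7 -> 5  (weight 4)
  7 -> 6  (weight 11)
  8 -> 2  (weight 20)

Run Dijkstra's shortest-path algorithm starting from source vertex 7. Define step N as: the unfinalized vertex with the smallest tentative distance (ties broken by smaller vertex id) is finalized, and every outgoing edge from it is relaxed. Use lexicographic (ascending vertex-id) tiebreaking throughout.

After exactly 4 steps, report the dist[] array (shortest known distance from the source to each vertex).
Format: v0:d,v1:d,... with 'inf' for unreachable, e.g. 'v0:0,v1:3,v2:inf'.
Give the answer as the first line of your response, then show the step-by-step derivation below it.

v0:inf,v1:9,v2:inf,v3:10,v4:inf,v5:4,v6:11,v7:0,v8:inf

step 1: dist = v0:inf,v1:9,v2:inf,v3:10,v4:inf,v5:4,v6:11,v7:0,v8:inf
step 2: dist = v0:inf,v1:9,v2:inf,v3:10,v4:inf,v5:4,v6:11,v7:0,v8:inf
step 3: dist = v0:inf,v1:9,v2:inf,v3:10,v4:inf,v5:4,v6:11,v7:0,v8:inf
step 4: dist = v0:inf,v1:9,v2:inf,v3:10,v4:inf,v5:4,v6:11,v7:0,v8:inf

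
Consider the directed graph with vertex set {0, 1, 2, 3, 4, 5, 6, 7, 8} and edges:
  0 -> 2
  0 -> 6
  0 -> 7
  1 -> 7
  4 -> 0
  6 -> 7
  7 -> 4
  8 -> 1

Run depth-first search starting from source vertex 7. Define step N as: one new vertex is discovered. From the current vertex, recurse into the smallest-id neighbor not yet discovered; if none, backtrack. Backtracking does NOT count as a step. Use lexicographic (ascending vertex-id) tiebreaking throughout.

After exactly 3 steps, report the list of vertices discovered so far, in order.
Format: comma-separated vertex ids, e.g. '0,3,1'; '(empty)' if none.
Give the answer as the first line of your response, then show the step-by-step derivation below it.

7,4,0

step 1: discover 7; path=7; order=7
step 2: discover 4; path=7>4; order=7,4
step 3: discover 0; path=7>4>0; order=7,4,0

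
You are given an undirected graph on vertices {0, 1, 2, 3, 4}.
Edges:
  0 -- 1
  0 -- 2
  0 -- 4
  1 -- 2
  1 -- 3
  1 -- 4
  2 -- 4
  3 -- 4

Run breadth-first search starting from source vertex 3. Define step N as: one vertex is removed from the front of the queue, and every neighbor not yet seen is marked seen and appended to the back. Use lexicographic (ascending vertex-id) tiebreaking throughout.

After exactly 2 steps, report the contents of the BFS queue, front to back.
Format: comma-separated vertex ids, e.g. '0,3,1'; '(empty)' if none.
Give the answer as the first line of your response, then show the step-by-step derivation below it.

4,0,2

step 1: dequeue 3; queue=[1,4]; order=3
step 2: dequeue 1; queue=[4,0,2]; order=3,1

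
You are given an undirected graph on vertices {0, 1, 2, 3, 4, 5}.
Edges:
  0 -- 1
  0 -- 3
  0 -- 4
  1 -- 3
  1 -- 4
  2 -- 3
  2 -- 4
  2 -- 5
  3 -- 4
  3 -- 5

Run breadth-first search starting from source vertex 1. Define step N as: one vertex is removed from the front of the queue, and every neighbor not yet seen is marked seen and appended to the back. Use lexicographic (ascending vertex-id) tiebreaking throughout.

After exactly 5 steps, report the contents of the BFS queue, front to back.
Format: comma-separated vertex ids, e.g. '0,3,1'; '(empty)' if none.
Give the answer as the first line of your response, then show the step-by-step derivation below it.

5

step 1: dequeue 1; queue=[0,3,4]; order=1
step 2: dequeue 0; queue=[3,4]; order=1,0
step 3: dequeue 3; queue=[4,2,5]; order=1,0,3
step 4: dequeue 4; queue=[2,5]; order=1,0,3,4
step 5: dequeue 2; queue=[5]; order=1,0,3,4,2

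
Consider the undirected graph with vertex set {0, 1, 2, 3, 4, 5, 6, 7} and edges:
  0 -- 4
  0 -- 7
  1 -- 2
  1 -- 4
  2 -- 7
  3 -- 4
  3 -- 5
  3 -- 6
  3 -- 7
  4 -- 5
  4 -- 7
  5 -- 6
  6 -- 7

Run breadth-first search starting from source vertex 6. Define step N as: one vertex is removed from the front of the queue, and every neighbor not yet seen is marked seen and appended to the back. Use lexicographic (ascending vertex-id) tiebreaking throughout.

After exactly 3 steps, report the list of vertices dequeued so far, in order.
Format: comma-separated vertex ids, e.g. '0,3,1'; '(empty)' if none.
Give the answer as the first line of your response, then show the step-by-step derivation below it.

6,3,5

step 1: dequeue 6; queue=[3,5,7]; order=6
step 2: dequeue 3; queue=[5,7,4]; order=6,3
step 3: dequeue 5; queue=[7,4]; order=6,3,5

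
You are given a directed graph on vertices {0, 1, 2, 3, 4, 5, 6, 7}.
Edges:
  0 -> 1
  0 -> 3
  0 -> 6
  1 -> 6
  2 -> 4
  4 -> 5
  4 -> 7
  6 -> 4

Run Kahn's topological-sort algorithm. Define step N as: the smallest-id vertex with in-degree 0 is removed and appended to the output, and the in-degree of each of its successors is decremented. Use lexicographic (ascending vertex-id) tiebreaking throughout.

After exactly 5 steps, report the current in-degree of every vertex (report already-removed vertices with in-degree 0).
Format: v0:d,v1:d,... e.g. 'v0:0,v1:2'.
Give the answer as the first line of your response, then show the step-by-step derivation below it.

v0:0,v1:0,v2:0,v3:0,v4:0,v5:1,v6:0,v7:1

step 1: output 0; order=[0]; indeg=(0,0,0,0,2,1,1,1)
step 2: output 1; order=[0,1]; indeg=(0,0,0,0,2,1,0,1)
step 3: output 2; order=[0,1,2]; indeg=(0,0,0,0,1,1,0,1)
step 4: output 3; order=[0,1,2,3]; indeg=(0,0,0,0,1,1,0,1)
step 5: output 6; order=[0,1,2,3,6]; indeg=(0,0,0,0,0,1,0,1)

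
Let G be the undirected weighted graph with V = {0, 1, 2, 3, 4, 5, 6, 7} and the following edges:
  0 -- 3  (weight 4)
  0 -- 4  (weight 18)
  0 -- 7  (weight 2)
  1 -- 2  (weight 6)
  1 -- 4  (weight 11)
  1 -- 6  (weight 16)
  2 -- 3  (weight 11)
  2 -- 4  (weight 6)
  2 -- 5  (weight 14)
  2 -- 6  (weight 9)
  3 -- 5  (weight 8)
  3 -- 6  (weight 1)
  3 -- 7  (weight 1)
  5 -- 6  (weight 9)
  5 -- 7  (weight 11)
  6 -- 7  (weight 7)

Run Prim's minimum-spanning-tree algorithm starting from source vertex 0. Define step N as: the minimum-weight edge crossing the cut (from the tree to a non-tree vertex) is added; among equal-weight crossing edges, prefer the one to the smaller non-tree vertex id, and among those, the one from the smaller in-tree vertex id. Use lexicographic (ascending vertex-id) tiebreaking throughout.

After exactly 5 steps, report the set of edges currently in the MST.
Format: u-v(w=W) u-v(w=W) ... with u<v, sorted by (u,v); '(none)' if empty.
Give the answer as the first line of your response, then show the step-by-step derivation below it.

0-7(w=2) 2-6(w=9) 3-5(w=8) 3-6(w=1) 3-7(w=1)

step 1: add edge 0-7 (w=2); MST = {0-7(w=2)}
step 2: add edge 3-7 (w=1); MST = {0-7(w=2) 3-7(w=1)}
step 3: add edge 3-6 (w=1); MST = {0-7(w=2) 3-6(w=1) 3-7(w=1)}
step 4: add edge 3-5 (w=8); MST = {0-7(w=2) 3-5(w=8) 3-6(w=1) 3-7(w=1)}
step 5: add edge 2-6 (w=9); MST = {0-7(w=2) 2-6(w=9) 3-5(w=8) 3-6(w=1) 3-7(w=1)}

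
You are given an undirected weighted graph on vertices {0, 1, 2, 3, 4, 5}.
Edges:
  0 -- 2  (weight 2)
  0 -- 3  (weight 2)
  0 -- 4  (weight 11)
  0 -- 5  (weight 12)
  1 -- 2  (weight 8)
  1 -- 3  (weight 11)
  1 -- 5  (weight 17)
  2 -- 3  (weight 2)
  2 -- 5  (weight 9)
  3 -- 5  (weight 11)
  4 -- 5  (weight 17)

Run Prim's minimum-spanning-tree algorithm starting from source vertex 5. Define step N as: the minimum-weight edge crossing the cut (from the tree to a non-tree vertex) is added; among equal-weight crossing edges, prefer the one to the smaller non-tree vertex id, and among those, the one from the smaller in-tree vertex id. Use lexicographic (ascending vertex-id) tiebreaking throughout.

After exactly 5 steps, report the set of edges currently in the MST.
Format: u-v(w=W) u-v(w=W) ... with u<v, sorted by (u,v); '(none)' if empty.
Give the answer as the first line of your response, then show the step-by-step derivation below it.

0-2(w=2) 0-3(w=2) 0-4(w=11) 1-2(w=8) 2-5(w=9)

step 1: add edge 2-5 (w=9); MST = {2-5(w=9)}
step 2: add edge 0-2 (w=2); MST = {0-2(w=2) 2-5(w=9)}
step 3: add edge 0-3 (w=2); MST = {0-2(w=2) 0-3(w=2) 2-5(w=9)}
step 4: add edge 1-2 (w=8); MST = {0-2(w=2) 0-3(w=2) 1-2(w=8) 2-5(w=9)}
step 5: add edge 0-4 (w=11); MST = {0-2(w=2) 0-3(w=2) 0-4(w=11) 1-2(w=8) 2-5(w=9)}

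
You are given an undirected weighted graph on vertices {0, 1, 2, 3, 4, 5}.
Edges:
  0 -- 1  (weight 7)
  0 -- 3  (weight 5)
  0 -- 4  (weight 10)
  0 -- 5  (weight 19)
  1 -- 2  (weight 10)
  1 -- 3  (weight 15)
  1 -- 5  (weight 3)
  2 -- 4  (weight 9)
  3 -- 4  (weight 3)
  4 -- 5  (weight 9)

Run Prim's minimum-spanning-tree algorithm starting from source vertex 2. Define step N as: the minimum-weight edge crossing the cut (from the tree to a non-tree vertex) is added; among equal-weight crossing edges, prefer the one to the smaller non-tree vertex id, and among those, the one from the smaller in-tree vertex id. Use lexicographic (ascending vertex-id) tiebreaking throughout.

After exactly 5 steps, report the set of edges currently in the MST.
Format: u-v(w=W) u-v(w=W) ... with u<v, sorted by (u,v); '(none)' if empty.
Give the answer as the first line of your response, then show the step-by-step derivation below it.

0-1(w=7) 0-3(w=5) 1-5(w=3) 2-4(w=9) 3-4(w=3)

step 1: add edge 2-4 (w=9); MST = {2-4(w=9)}
step 2: add edge 3-4 (w=3); MST = {2-4(w=9) 3-4(w=3)}
step 3: add edge 0-3 (w=5); MST = {0-3(w=5) 2-4(w=9) 3-4(w=3)}
step 4: add edge 0-1 (w=7); MST = {0-1(w=7) 0-3(w=5) 2-4(w=9) 3-4(w=3)}
step 5: add edge 1-5 (w=3); MST = {0-1(w=7) 0-3(w=5) 1-5(w=3) 2-4(w=9) 3-4(w=3)}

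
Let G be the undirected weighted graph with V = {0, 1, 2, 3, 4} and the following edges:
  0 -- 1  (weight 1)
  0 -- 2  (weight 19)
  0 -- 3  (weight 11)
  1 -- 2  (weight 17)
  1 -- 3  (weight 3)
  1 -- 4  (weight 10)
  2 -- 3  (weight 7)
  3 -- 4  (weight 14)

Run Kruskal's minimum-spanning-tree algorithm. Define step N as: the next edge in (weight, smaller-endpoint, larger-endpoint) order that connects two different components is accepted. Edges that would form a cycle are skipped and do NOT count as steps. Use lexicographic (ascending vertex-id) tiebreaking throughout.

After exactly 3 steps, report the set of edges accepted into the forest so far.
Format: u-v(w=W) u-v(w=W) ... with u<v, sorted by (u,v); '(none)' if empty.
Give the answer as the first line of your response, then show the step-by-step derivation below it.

0-1(w=1) 1-3(w=3) 2-3(w=7)

step 1: add edge 0-1 (w=1); MST = {0-1(w=1)}
step 2: add edge 1-3 (w=3); MST = {0-1(w=1) 1-3(w=3)}
step 3: add edge 2-3 (w=7); MST = {0-1(w=1) 1-3(w=3) 2-3(w=7)}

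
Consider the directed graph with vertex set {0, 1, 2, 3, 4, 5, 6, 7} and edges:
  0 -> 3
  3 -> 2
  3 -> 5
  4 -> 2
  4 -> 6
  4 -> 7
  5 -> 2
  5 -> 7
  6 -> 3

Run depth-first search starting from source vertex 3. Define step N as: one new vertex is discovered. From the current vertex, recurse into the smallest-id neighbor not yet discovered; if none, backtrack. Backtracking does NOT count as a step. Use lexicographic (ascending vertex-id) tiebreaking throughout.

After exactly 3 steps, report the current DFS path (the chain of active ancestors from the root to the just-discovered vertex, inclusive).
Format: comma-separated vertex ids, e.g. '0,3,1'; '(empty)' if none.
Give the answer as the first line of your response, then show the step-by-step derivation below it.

3,5

step 1: discover 3; path=3; order=3
step 2: discover 2; path=3>2; order=3,2
step 3: discover 5; path=3>5; order=3,2,5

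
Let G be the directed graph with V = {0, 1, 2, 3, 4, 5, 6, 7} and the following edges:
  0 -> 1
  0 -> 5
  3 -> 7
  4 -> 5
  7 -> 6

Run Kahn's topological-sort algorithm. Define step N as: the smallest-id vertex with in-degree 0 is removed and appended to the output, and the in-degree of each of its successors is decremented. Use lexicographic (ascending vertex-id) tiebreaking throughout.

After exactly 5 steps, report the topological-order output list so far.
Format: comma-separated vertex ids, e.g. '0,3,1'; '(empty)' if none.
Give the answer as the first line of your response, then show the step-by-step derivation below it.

0,1,2,3,4

step 1: output 0; order=[0]; indeg=(0,0,0,0,0,1,1,1)
step 2: output 1; order=[0,1]; indeg=(0,0,0,0,0,1,1,1)
step 3: output 2; order=[0,1,2]; indeg=(0,0,0,0,0,1,1,1)
step 4: output 3; order=[0,1,2,3]; indeg=(0,0,0,0,0,1,1,0)
step 5: output 4; order=[0,1,2,3,4]; indeg=(0,0,0,0,0,0,1,0)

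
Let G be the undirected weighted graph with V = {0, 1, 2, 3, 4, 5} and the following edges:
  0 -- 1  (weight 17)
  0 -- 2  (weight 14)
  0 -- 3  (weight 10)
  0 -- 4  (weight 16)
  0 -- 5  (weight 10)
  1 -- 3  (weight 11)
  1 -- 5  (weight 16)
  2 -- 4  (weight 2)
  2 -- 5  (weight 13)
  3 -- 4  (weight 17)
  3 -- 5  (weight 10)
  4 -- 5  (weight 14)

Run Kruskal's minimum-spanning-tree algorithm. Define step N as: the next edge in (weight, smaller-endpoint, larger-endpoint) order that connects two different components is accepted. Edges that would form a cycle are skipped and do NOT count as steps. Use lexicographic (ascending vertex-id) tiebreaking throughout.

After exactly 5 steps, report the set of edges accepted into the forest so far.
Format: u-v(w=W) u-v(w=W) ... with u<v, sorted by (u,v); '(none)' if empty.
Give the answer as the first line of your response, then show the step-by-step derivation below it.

0-3(w=10) 0-5(w=10) 1-3(w=11) 2-4(w=2) 2-5(w=13)

step 1: add edge 2-4 (w=2); MST = {2-4(w=2)}
step 2: add edge 0-3 (w=10); MST = {0-3(w=10) 2-4(w=2)}
step 3: add edge 0-5 (w=10); MST = {0-3(w=10) 0-5(w=10) 2-4(w=2)}
step 4: add edge 1-3 (w=11); MST = {0-3(w=10) 0-5(w=10) 1-3(w=11) 2-4(w=2)}
step 5: add edge 2-5 (w=13); MST = {0-3(w=10) 0-5(w=10) 1-3(w=11) 2-4(w=2) 2-5(w=13)}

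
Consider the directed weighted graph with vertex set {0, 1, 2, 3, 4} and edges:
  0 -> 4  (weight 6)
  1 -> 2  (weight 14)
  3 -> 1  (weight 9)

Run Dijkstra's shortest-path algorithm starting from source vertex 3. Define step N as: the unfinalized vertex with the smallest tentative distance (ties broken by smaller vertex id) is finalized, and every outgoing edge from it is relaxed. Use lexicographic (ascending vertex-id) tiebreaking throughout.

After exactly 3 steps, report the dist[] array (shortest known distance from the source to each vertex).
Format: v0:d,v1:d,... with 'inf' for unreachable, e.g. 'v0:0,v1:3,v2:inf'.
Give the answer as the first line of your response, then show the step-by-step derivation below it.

v0:inf,v1:9,v2:23,v3:0,v4:inf

step 1: dist = v0:inf,v1:9,v2:inf,v3:0,v4:inf
step 2: dist = v0:inf,v1:9,v2:23,v3:0,v4:inf
step 3: dist = v0:inf,v1:9,v2:23,v3:0,v4:inf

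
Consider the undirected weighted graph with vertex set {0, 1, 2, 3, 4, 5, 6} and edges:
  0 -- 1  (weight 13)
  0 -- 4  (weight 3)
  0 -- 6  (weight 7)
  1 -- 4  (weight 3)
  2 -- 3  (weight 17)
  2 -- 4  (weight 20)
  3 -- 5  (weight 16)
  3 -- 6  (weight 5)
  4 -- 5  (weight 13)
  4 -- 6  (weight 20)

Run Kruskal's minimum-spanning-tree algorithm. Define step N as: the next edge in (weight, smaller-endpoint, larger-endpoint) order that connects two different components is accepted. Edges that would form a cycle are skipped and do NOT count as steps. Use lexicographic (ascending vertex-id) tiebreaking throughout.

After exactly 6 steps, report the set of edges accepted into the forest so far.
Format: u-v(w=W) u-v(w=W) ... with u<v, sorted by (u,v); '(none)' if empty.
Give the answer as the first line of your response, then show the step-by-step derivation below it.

0-4(w=3) 0-6(w=7) 1-4(w=3) 2-3(w=17) 3-6(w=5) 4-5(w=13)

step 1: add edge 0-4 (w=3); MST = {0-4(w=3)}
step 2: add edge 1-4 (w=3); MST = {0-4(w=3) 1-4(w=3)}
step 3: add edge 3-6 (w=5); MST = {0-4(w=3) 1-4(w=3) 3-6(w=5)}
step 4: add edge 0-6 (w=7); MST = {0-4(w=3) 0-6(w=7) 1-4(w=3) 3-6(w=5)}
step 5: add edge 4-5 (w=13); MST = {0-4(w=3) 0-6(w=7) 1-4(w=3) 3-6(w=5) 4-5(w=13)}
step 6: add edge 2-3 (w=17); MST = {0-4(w=3) 0-6(w=7) 1-4(w=3) 2-3(w=17) 3-6(w=5) 4-5(w=13)}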